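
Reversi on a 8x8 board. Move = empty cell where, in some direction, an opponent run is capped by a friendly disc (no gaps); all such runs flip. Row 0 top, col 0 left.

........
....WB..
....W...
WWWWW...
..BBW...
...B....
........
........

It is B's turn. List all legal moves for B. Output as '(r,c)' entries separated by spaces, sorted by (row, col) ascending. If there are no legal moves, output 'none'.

Answer: (1,3) (2,0) (2,1) (2,2) (2,3) (2,5) (3,5) (4,5)

Derivation:
(0,3): no bracket -> illegal
(0,4): no bracket -> illegal
(0,5): no bracket -> illegal
(1,3): flips 1 -> legal
(2,0): flips 1 -> legal
(2,1): flips 1 -> legal
(2,2): flips 1 -> legal
(2,3): flips 1 -> legal
(2,5): flips 1 -> legal
(3,5): flips 1 -> legal
(4,0): no bracket -> illegal
(4,1): no bracket -> illegal
(4,5): flips 1 -> legal
(5,4): no bracket -> illegal
(5,5): no bracket -> illegal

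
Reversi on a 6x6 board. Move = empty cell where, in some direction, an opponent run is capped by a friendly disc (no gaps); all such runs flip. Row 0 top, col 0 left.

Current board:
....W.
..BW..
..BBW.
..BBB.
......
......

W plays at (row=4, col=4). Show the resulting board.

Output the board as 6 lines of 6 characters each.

Answer: ....W.
..BW..
..BBW.
..BBW.
....W.
......

Derivation:
Place W at (4,4); scan 8 dirs for brackets.
Dir NW: opp run (3,3) (2,2), next='.' -> no flip
Dir N: opp run (3,4) capped by W -> flip
Dir NE: first cell '.' (not opp) -> no flip
Dir W: first cell '.' (not opp) -> no flip
Dir E: first cell '.' (not opp) -> no flip
Dir SW: first cell '.' (not opp) -> no flip
Dir S: first cell '.' (not opp) -> no flip
Dir SE: first cell '.' (not opp) -> no flip
All flips: (3,4)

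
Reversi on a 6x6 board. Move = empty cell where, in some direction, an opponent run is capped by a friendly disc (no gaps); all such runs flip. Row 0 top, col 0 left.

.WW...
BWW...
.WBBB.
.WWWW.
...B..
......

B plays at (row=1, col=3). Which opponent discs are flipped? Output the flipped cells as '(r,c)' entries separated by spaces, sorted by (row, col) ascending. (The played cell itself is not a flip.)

Dir NW: opp run (0,2), next=edge -> no flip
Dir N: first cell '.' (not opp) -> no flip
Dir NE: first cell '.' (not opp) -> no flip
Dir W: opp run (1,2) (1,1) capped by B -> flip
Dir E: first cell '.' (not opp) -> no flip
Dir SW: first cell 'B' (not opp) -> no flip
Dir S: first cell 'B' (not opp) -> no flip
Dir SE: first cell 'B' (not opp) -> no flip

Answer: (1,1) (1,2)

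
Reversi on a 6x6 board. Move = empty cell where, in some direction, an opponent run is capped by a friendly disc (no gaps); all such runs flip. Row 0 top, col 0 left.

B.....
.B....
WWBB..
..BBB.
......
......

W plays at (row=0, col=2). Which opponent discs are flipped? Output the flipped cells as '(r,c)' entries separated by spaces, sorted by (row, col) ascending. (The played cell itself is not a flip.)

Answer: (1,1)

Derivation:
Dir NW: edge -> no flip
Dir N: edge -> no flip
Dir NE: edge -> no flip
Dir W: first cell '.' (not opp) -> no flip
Dir E: first cell '.' (not opp) -> no flip
Dir SW: opp run (1,1) capped by W -> flip
Dir S: first cell '.' (not opp) -> no flip
Dir SE: first cell '.' (not opp) -> no flip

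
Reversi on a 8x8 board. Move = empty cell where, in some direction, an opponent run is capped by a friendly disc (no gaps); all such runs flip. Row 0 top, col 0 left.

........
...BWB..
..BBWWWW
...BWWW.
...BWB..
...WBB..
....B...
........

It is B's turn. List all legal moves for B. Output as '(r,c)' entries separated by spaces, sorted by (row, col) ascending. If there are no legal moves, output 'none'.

(0,3): no bracket -> illegal
(0,4): flips 4 -> legal
(0,5): flips 1 -> legal
(1,6): flips 2 -> legal
(1,7): no bracket -> illegal
(3,7): flips 4 -> legal
(4,2): flips 1 -> legal
(4,6): flips 2 -> legal
(4,7): no bracket -> illegal
(5,2): flips 1 -> legal
(6,2): no bracket -> illegal
(6,3): flips 1 -> legal

Answer: (0,4) (0,5) (1,6) (3,7) (4,2) (4,6) (5,2) (6,3)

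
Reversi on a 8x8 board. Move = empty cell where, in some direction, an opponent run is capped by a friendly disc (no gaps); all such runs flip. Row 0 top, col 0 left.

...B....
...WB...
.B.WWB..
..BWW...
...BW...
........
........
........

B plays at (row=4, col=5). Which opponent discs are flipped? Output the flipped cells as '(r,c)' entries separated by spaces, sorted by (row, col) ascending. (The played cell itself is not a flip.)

Dir NW: opp run (3,4) (2,3), next='.' -> no flip
Dir N: first cell '.' (not opp) -> no flip
Dir NE: first cell '.' (not opp) -> no flip
Dir W: opp run (4,4) capped by B -> flip
Dir E: first cell '.' (not opp) -> no flip
Dir SW: first cell '.' (not opp) -> no flip
Dir S: first cell '.' (not opp) -> no flip
Dir SE: first cell '.' (not opp) -> no flip

Answer: (4,4)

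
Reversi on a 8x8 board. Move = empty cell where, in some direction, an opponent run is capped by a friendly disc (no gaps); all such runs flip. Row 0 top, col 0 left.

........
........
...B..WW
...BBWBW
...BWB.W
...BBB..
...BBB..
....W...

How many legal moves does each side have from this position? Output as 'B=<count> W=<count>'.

Answer: B=3 W=12

Derivation:
-- B to move --
(1,5): no bracket -> illegal
(1,6): flips 1 -> legal
(1,7): flips 3 -> legal
(2,4): no bracket -> illegal
(2,5): flips 1 -> legal
(4,6): no bracket -> illegal
(5,6): no bracket -> illegal
(5,7): no bracket -> illegal
(7,3): no bracket -> illegal
(7,5): no bracket -> illegal
B mobility = 3
-- W to move --
(1,2): no bracket -> illegal
(1,3): no bracket -> illegal
(1,4): no bracket -> illegal
(2,2): flips 1 -> legal
(2,4): flips 1 -> legal
(2,5): flips 1 -> legal
(3,2): flips 2 -> legal
(4,2): flips 1 -> legal
(4,6): flips 2 -> legal
(5,2): flips 1 -> legal
(5,6): flips 1 -> legal
(6,2): flips 1 -> legal
(6,6): flips 1 -> legal
(7,2): flips 4 -> legal
(7,3): no bracket -> illegal
(7,5): flips 3 -> legal
(7,6): no bracket -> illegal
W mobility = 12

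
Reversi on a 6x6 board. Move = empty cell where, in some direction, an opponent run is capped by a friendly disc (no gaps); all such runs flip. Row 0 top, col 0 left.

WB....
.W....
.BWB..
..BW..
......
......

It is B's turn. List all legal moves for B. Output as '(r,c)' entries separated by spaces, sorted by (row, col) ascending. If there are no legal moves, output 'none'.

Answer: (1,2) (3,4) (4,3)

Derivation:
(0,2): no bracket -> illegal
(1,0): no bracket -> illegal
(1,2): flips 1 -> legal
(1,3): no bracket -> illegal
(2,0): no bracket -> illegal
(2,4): no bracket -> illegal
(3,1): no bracket -> illegal
(3,4): flips 1 -> legal
(4,2): no bracket -> illegal
(4,3): flips 1 -> legal
(4,4): no bracket -> illegal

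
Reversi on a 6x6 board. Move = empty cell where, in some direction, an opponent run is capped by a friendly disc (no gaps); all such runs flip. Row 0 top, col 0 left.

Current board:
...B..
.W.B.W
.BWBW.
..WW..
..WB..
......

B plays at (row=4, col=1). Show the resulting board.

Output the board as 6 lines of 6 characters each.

Answer: ...B..
.W.B.W
.BWBW.
..BW..
.BBB..
......

Derivation:
Place B at (4,1); scan 8 dirs for brackets.
Dir NW: first cell '.' (not opp) -> no flip
Dir N: first cell '.' (not opp) -> no flip
Dir NE: opp run (3,2) capped by B -> flip
Dir W: first cell '.' (not opp) -> no flip
Dir E: opp run (4,2) capped by B -> flip
Dir SW: first cell '.' (not opp) -> no flip
Dir S: first cell '.' (not opp) -> no flip
Dir SE: first cell '.' (not opp) -> no flip
All flips: (3,2) (4,2)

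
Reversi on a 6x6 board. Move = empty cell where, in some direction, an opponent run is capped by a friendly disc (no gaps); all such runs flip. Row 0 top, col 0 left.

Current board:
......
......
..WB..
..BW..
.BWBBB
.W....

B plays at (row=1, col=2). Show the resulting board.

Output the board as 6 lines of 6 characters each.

Place B at (1,2); scan 8 dirs for brackets.
Dir NW: first cell '.' (not opp) -> no flip
Dir N: first cell '.' (not opp) -> no flip
Dir NE: first cell '.' (not opp) -> no flip
Dir W: first cell '.' (not opp) -> no flip
Dir E: first cell '.' (not opp) -> no flip
Dir SW: first cell '.' (not opp) -> no flip
Dir S: opp run (2,2) capped by B -> flip
Dir SE: first cell 'B' (not opp) -> no flip
All flips: (2,2)

Answer: ......
..B...
..BB..
..BW..
.BWBBB
.W....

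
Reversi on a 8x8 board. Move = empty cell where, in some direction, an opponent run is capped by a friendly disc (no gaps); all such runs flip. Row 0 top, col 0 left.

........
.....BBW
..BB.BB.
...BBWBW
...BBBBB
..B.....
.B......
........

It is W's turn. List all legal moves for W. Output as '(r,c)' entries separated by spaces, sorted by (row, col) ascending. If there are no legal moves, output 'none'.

Answer: (0,4) (0,5) (1,4) (3,2) (5,3) (5,5) (5,7)

Derivation:
(0,4): flips 2 -> legal
(0,5): flips 2 -> legal
(0,6): no bracket -> illegal
(0,7): no bracket -> illegal
(1,1): no bracket -> illegal
(1,2): no bracket -> illegal
(1,3): no bracket -> illegal
(1,4): flips 2 -> legal
(2,1): no bracket -> illegal
(2,4): no bracket -> illegal
(2,7): no bracket -> illegal
(3,1): no bracket -> illegal
(3,2): flips 2 -> legal
(4,1): no bracket -> illegal
(4,2): no bracket -> illegal
(5,0): no bracket -> illegal
(5,1): no bracket -> illegal
(5,3): flips 1 -> legal
(5,4): no bracket -> illegal
(5,5): flips 2 -> legal
(5,6): no bracket -> illegal
(5,7): flips 2 -> legal
(6,0): no bracket -> illegal
(6,2): no bracket -> illegal
(6,3): no bracket -> illegal
(7,0): no bracket -> illegal
(7,1): no bracket -> illegal
(7,2): no bracket -> illegal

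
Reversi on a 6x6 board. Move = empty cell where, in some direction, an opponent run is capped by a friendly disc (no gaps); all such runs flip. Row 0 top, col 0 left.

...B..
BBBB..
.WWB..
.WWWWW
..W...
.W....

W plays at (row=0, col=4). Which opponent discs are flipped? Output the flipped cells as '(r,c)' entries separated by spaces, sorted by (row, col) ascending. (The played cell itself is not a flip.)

Answer: (1,3)

Derivation:
Dir NW: edge -> no flip
Dir N: edge -> no flip
Dir NE: edge -> no flip
Dir W: opp run (0,3), next='.' -> no flip
Dir E: first cell '.' (not opp) -> no flip
Dir SW: opp run (1,3) capped by W -> flip
Dir S: first cell '.' (not opp) -> no flip
Dir SE: first cell '.' (not opp) -> no flip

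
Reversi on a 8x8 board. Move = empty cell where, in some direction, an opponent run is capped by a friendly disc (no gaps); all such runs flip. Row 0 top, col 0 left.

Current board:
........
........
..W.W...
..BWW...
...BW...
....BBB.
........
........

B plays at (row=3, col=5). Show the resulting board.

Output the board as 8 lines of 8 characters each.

Place B at (3,5); scan 8 dirs for brackets.
Dir NW: opp run (2,4), next='.' -> no flip
Dir N: first cell '.' (not opp) -> no flip
Dir NE: first cell '.' (not opp) -> no flip
Dir W: opp run (3,4) (3,3) capped by B -> flip
Dir E: first cell '.' (not opp) -> no flip
Dir SW: opp run (4,4), next='.' -> no flip
Dir S: first cell '.' (not opp) -> no flip
Dir SE: first cell '.' (not opp) -> no flip
All flips: (3,3) (3,4)

Answer: ........
........
..W.W...
..BBBB..
...BW...
....BBB.
........
........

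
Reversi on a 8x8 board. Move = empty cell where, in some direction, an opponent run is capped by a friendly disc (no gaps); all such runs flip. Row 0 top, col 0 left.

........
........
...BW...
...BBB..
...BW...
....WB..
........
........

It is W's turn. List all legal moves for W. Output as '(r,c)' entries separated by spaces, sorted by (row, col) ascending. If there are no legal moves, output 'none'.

(1,2): no bracket -> illegal
(1,3): no bracket -> illegal
(1,4): no bracket -> illegal
(2,2): flips 2 -> legal
(2,5): no bracket -> illegal
(2,6): flips 1 -> legal
(3,2): flips 1 -> legal
(3,6): no bracket -> illegal
(4,2): flips 2 -> legal
(4,5): no bracket -> illegal
(4,6): flips 1 -> legal
(5,2): no bracket -> illegal
(5,3): no bracket -> illegal
(5,6): flips 1 -> legal
(6,4): no bracket -> illegal
(6,5): no bracket -> illegal
(6,6): flips 1 -> legal

Answer: (2,2) (2,6) (3,2) (4,2) (4,6) (5,6) (6,6)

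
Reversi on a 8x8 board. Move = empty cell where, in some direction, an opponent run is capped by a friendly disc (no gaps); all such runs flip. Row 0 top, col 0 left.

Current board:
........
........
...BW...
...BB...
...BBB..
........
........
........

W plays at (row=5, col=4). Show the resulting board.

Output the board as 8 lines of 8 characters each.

Answer: ........
........
...BW...
...BW...
...BWB..
....W...
........
........

Derivation:
Place W at (5,4); scan 8 dirs for brackets.
Dir NW: opp run (4,3), next='.' -> no flip
Dir N: opp run (4,4) (3,4) capped by W -> flip
Dir NE: opp run (4,5), next='.' -> no flip
Dir W: first cell '.' (not opp) -> no flip
Dir E: first cell '.' (not opp) -> no flip
Dir SW: first cell '.' (not opp) -> no flip
Dir S: first cell '.' (not opp) -> no flip
Dir SE: first cell '.' (not opp) -> no flip
All flips: (3,4) (4,4)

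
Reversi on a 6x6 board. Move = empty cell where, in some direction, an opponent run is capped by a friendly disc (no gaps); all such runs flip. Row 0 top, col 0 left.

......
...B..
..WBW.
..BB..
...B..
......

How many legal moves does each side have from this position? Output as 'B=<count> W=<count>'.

Answer: B=7 W=4

Derivation:
-- B to move --
(1,1): flips 1 -> legal
(1,2): flips 1 -> legal
(1,4): no bracket -> illegal
(1,5): flips 1 -> legal
(2,1): flips 1 -> legal
(2,5): flips 1 -> legal
(3,1): flips 1 -> legal
(3,4): no bracket -> illegal
(3,5): flips 1 -> legal
B mobility = 7
-- W to move --
(0,2): flips 1 -> legal
(0,3): no bracket -> illegal
(0,4): flips 1 -> legal
(1,2): no bracket -> illegal
(1,4): no bracket -> illegal
(2,1): no bracket -> illegal
(3,1): no bracket -> illegal
(3,4): no bracket -> illegal
(4,1): no bracket -> illegal
(4,2): flips 2 -> legal
(4,4): flips 1 -> legal
(5,2): no bracket -> illegal
(5,3): no bracket -> illegal
(5,4): no bracket -> illegal
W mobility = 4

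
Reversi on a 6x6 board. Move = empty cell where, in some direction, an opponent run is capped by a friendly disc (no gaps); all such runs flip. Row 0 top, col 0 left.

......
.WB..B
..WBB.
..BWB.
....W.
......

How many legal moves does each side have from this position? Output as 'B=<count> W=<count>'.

-- B to move --
(0,0): no bracket -> illegal
(0,1): no bracket -> illegal
(0,2): no bracket -> illegal
(1,0): flips 1 -> legal
(1,3): no bracket -> illegal
(2,0): no bracket -> illegal
(2,1): flips 1 -> legal
(3,1): no bracket -> illegal
(3,5): no bracket -> illegal
(4,2): flips 1 -> legal
(4,3): flips 1 -> legal
(4,5): no bracket -> illegal
(5,3): no bracket -> illegal
(5,4): flips 1 -> legal
(5,5): no bracket -> illegal
B mobility = 5
-- W to move --
(0,1): no bracket -> illegal
(0,2): flips 1 -> legal
(0,3): no bracket -> illegal
(0,4): no bracket -> illegal
(0,5): no bracket -> illegal
(1,3): flips 2 -> legal
(1,4): flips 2 -> legal
(2,1): no bracket -> illegal
(2,5): flips 2 -> legal
(3,1): flips 1 -> legal
(3,5): flips 1 -> legal
(4,1): no bracket -> illegal
(4,2): flips 1 -> legal
(4,3): no bracket -> illegal
(4,5): no bracket -> illegal
W mobility = 7

Answer: B=5 W=7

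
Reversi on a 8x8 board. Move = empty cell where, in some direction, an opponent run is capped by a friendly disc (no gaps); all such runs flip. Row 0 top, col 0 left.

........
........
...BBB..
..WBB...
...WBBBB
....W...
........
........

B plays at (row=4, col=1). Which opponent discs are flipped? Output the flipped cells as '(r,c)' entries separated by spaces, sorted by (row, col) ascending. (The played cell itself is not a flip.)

Dir NW: first cell '.' (not opp) -> no flip
Dir N: first cell '.' (not opp) -> no flip
Dir NE: opp run (3,2) capped by B -> flip
Dir W: first cell '.' (not opp) -> no flip
Dir E: first cell '.' (not opp) -> no flip
Dir SW: first cell '.' (not opp) -> no flip
Dir S: first cell '.' (not opp) -> no flip
Dir SE: first cell '.' (not opp) -> no flip

Answer: (3,2)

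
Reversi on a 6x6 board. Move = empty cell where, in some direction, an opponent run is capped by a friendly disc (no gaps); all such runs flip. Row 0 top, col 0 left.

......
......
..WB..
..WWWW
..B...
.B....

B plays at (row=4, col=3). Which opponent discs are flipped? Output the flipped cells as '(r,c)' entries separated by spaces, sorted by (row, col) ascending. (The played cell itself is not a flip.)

Dir NW: opp run (3,2), next='.' -> no flip
Dir N: opp run (3,3) capped by B -> flip
Dir NE: opp run (3,4), next='.' -> no flip
Dir W: first cell 'B' (not opp) -> no flip
Dir E: first cell '.' (not opp) -> no flip
Dir SW: first cell '.' (not opp) -> no flip
Dir S: first cell '.' (not opp) -> no flip
Dir SE: first cell '.' (not opp) -> no flip

Answer: (3,3)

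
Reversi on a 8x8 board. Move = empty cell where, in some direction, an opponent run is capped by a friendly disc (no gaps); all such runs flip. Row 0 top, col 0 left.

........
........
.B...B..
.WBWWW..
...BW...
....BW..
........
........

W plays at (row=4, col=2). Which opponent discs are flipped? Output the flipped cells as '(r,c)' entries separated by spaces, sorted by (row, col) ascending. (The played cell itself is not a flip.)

Answer: (4,3)

Derivation:
Dir NW: first cell 'W' (not opp) -> no flip
Dir N: opp run (3,2), next='.' -> no flip
Dir NE: first cell 'W' (not opp) -> no flip
Dir W: first cell '.' (not opp) -> no flip
Dir E: opp run (4,3) capped by W -> flip
Dir SW: first cell '.' (not opp) -> no flip
Dir S: first cell '.' (not opp) -> no flip
Dir SE: first cell '.' (not opp) -> no flip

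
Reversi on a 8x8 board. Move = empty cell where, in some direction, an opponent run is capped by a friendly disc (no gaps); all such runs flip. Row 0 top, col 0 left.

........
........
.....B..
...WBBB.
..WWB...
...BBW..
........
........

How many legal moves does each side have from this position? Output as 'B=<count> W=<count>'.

Answer: B=8 W=7

Derivation:
-- B to move --
(2,2): flips 1 -> legal
(2,3): flips 2 -> legal
(2,4): no bracket -> illegal
(3,1): flips 1 -> legal
(3,2): flips 2 -> legal
(4,1): flips 2 -> legal
(4,5): no bracket -> illegal
(4,6): no bracket -> illegal
(5,1): no bracket -> illegal
(5,2): flips 1 -> legal
(5,6): flips 1 -> legal
(6,4): no bracket -> illegal
(6,5): no bracket -> illegal
(6,6): flips 1 -> legal
B mobility = 8
-- W to move --
(1,4): no bracket -> illegal
(1,5): no bracket -> illegal
(1,6): flips 2 -> legal
(2,3): no bracket -> illegal
(2,4): no bracket -> illegal
(2,6): no bracket -> illegal
(2,7): no bracket -> illegal
(3,7): flips 3 -> legal
(4,5): flips 1 -> legal
(4,6): no bracket -> illegal
(4,7): no bracket -> illegal
(5,2): flips 2 -> legal
(6,2): no bracket -> illegal
(6,3): flips 1 -> legal
(6,4): flips 1 -> legal
(6,5): flips 1 -> legal
W mobility = 7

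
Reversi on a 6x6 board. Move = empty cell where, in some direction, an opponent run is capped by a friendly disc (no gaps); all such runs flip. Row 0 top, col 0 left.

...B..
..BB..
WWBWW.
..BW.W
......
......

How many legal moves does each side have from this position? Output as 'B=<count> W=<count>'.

Answer: B=7 W=6

Derivation:
-- B to move --
(1,0): flips 1 -> legal
(1,1): no bracket -> illegal
(1,4): flips 1 -> legal
(1,5): no bracket -> illegal
(2,5): flips 2 -> legal
(3,0): flips 1 -> legal
(3,1): no bracket -> illegal
(3,4): flips 2 -> legal
(4,2): no bracket -> illegal
(4,3): flips 2 -> legal
(4,4): flips 1 -> legal
(4,5): no bracket -> illegal
B mobility = 7
-- W to move --
(0,1): flips 1 -> legal
(0,2): flips 1 -> legal
(0,4): no bracket -> illegal
(1,1): flips 1 -> legal
(1,4): no bracket -> illegal
(3,1): flips 1 -> legal
(4,1): flips 1 -> legal
(4,2): no bracket -> illegal
(4,3): flips 1 -> legal
W mobility = 6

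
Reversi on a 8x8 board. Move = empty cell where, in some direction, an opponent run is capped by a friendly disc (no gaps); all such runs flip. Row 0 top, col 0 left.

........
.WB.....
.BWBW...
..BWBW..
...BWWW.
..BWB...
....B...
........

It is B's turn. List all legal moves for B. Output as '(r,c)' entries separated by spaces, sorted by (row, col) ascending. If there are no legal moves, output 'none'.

(0,0): no bracket -> illegal
(0,1): flips 1 -> legal
(0,2): no bracket -> illegal
(1,0): flips 1 -> legal
(1,3): no bracket -> illegal
(1,4): flips 1 -> legal
(1,5): no bracket -> illegal
(2,0): no bracket -> illegal
(2,5): flips 1 -> legal
(2,6): no bracket -> illegal
(3,1): no bracket -> illegal
(3,6): flips 2 -> legal
(3,7): no bracket -> illegal
(4,2): flips 1 -> legal
(4,7): flips 3 -> legal
(5,5): no bracket -> illegal
(5,6): flips 1 -> legal
(5,7): no bracket -> illegal
(6,2): no bracket -> illegal
(6,3): flips 1 -> legal

Answer: (0,1) (1,0) (1,4) (2,5) (3,6) (4,2) (4,7) (5,6) (6,3)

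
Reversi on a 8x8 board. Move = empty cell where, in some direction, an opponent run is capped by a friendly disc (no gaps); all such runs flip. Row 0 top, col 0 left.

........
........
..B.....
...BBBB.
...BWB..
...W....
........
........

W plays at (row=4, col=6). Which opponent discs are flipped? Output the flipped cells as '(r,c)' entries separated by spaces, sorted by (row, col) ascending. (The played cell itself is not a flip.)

Answer: (4,5)

Derivation:
Dir NW: opp run (3,5), next='.' -> no flip
Dir N: opp run (3,6), next='.' -> no flip
Dir NE: first cell '.' (not opp) -> no flip
Dir W: opp run (4,5) capped by W -> flip
Dir E: first cell '.' (not opp) -> no flip
Dir SW: first cell '.' (not opp) -> no flip
Dir S: first cell '.' (not opp) -> no flip
Dir SE: first cell '.' (not opp) -> no flip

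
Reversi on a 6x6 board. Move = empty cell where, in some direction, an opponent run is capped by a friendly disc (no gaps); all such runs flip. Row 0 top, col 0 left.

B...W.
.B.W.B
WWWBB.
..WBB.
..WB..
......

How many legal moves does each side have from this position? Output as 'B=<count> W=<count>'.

-- B to move --
(0,2): flips 1 -> legal
(0,3): flips 1 -> legal
(0,5): no bracket -> illegal
(1,0): flips 2 -> legal
(1,2): no bracket -> illegal
(1,4): no bracket -> illegal
(3,0): no bracket -> illegal
(3,1): flips 2 -> legal
(4,1): flips 2 -> legal
(5,1): flips 1 -> legal
(5,2): no bracket -> illegal
(5,3): no bracket -> illegal
B mobility = 6
-- W to move --
(0,1): flips 1 -> legal
(0,2): flips 1 -> legal
(0,5): no bracket -> illegal
(1,0): no bracket -> illegal
(1,2): no bracket -> illegal
(1,4): flips 1 -> legal
(2,5): flips 2 -> legal
(3,5): flips 3 -> legal
(4,4): flips 2 -> legal
(4,5): no bracket -> illegal
(5,2): no bracket -> illegal
(5,3): flips 3 -> legal
(5,4): flips 1 -> legal
W mobility = 8

Answer: B=6 W=8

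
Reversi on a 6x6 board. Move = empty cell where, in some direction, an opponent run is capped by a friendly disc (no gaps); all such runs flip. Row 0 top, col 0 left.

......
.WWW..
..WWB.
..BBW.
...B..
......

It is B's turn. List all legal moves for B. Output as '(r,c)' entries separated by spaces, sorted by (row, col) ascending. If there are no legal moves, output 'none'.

Answer: (0,0) (0,2) (0,3) (1,4) (2,1) (2,5) (3,5) (4,4)

Derivation:
(0,0): flips 2 -> legal
(0,1): no bracket -> illegal
(0,2): flips 3 -> legal
(0,3): flips 2 -> legal
(0,4): no bracket -> illegal
(1,0): no bracket -> illegal
(1,4): flips 1 -> legal
(2,0): no bracket -> illegal
(2,1): flips 2 -> legal
(2,5): flips 1 -> legal
(3,1): no bracket -> illegal
(3,5): flips 1 -> legal
(4,4): flips 1 -> legal
(4,5): no bracket -> illegal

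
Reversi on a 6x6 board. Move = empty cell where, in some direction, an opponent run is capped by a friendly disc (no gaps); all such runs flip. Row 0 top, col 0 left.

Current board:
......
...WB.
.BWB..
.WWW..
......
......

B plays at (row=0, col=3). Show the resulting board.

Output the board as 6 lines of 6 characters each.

Place B at (0,3); scan 8 dirs for brackets.
Dir NW: edge -> no flip
Dir N: edge -> no flip
Dir NE: edge -> no flip
Dir W: first cell '.' (not opp) -> no flip
Dir E: first cell '.' (not opp) -> no flip
Dir SW: first cell '.' (not opp) -> no flip
Dir S: opp run (1,3) capped by B -> flip
Dir SE: first cell 'B' (not opp) -> no flip
All flips: (1,3)

Answer: ...B..
...BB.
.BWB..
.WWW..
......
......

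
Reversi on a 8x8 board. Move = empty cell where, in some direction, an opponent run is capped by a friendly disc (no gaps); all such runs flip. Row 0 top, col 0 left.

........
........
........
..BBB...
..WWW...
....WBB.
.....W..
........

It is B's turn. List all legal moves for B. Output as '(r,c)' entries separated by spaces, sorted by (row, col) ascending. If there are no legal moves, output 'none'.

(3,1): no bracket -> illegal
(3,5): no bracket -> illegal
(4,1): no bracket -> illegal
(4,5): no bracket -> illegal
(5,1): flips 1 -> legal
(5,2): flips 2 -> legal
(5,3): flips 2 -> legal
(6,3): no bracket -> illegal
(6,4): flips 2 -> legal
(6,6): no bracket -> illegal
(7,4): flips 1 -> legal
(7,5): flips 1 -> legal
(7,6): flips 3 -> legal

Answer: (5,1) (5,2) (5,3) (6,4) (7,4) (7,5) (7,6)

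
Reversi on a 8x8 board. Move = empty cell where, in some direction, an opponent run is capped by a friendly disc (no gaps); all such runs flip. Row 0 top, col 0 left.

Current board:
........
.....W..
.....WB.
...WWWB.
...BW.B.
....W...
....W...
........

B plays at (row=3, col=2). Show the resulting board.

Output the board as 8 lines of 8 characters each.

Answer: ........
.....W..
.....WB.
..BBBBB.
...BW.B.
....W...
....W...
........

Derivation:
Place B at (3,2); scan 8 dirs for brackets.
Dir NW: first cell '.' (not opp) -> no flip
Dir N: first cell '.' (not opp) -> no flip
Dir NE: first cell '.' (not opp) -> no flip
Dir W: first cell '.' (not opp) -> no flip
Dir E: opp run (3,3) (3,4) (3,5) capped by B -> flip
Dir SW: first cell '.' (not opp) -> no flip
Dir S: first cell '.' (not opp) -> no flip
Dir SE: first cell 'B' (not opp) -> no flip
All flips: (3,3) (3,4) (3,5)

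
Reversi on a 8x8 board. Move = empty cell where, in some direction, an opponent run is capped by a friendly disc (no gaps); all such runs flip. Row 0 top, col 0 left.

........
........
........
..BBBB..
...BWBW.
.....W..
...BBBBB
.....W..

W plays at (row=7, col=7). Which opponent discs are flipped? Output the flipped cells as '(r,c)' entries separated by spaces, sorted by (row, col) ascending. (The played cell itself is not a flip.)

Dir NW: opp run (6,6) capped by W -> flip
Dir N: opp run (6,7), next='.' -> no flip
Dir NE: edge -> no flip
Dir W: first cell '.' (not opp) -> no flip
Dir E: edge -> no flip
Dir SW: edge -> no flip
Dir S: edge -> no flip
Dir SE: edge -> no flip

Answer: (6,6)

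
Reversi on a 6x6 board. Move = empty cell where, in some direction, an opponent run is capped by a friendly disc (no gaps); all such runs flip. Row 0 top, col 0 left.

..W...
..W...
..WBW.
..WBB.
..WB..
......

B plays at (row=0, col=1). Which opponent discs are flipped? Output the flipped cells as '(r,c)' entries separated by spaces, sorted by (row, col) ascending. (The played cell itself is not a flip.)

Dir NW: edge -> no flip
Dir N: edge -> no flip
Dir NE: edge -> no flip
Dir W: first cell '.' (not opp) -> no flip
Dir E: opp run (0,2), next='.' -> no flip
Dir SW: first cell '.' (not opp) -> no flip
Dir S: first cell '.' (not opp) -> no flip
Dir SE: opp run (1,2) capped by B -> flip

Answer: (1,2)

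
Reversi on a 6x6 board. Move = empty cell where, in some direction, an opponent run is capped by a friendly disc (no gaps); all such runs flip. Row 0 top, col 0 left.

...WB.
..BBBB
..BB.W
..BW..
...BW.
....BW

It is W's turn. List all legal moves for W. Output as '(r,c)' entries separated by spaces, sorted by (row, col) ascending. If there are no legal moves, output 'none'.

Answer: (0,5) (1,1) (2,1) (3,1) (4,2) (5,3)

Derivation:
(0,1): no bracket -> illegal
(0,2): no bracket -> illegal
(0,5): flips 2 -> legal
(1,1): flips 1 -> legal
(2,1): flips 1 -> legal
(2,4): no bracket -> illegal
(3,1): flips 1 -> legal
(3,4): no bracket -> illegal
(4,1): no bracket -> illegal
(4,2): flips 1 -> legal
(4,5): no bracket -> illegal
(5,2): no bracket -> illegal
(5,3): flips 2 -> legal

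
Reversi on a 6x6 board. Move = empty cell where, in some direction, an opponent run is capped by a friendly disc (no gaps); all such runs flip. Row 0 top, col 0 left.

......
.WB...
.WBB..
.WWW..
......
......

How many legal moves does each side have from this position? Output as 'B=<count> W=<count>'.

-- B to move --
(0,0): flips 1 -> legal
(0,1): no bracket -> illegal
(0,2): no bracket -> illegal
(1,0): flips 1 -> legal
(2,0): flips 1 -> legal
(2,4): no bracket -> illegal
(3,0): flips 1 -> legal
(3,4): no bracket -> illegal
(4,0): flips 1 -> legal
(4,1): flips 1 -> legal
(4,2): flips 1 -> legal
(4,3): flips 1 -> legal
(4,4): flips 1 -> legal
B mobility = 9
-- W to move --
(0,1): no bracket -> illegal
(0,2): flips 2 -> legal
(0,3): flips 1 -> legal
(1,3): flips 3 -> legal
(1,4): flips 1 -> legal
(2,4): flips 2 -> legal
(3,4): no bracket -> illegal
W mobility = 5

Answer: B=9 W=5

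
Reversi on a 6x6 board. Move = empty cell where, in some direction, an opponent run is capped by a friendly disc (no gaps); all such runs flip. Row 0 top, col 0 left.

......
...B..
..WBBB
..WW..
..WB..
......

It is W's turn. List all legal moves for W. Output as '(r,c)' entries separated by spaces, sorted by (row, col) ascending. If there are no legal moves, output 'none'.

(0,2): no bracket -> illegal
(0,3): flips 2 -> legal
(0,4): flips 1 -> legal
(1,2): no bracket -> illegal
(1,4): flips 1 -> legal
(1,5): flips 1 -> legal
(3,4): no bracket -> illegal
(3,5): no bracket -> illegal
(4,4): flips 1 -> legal
(5,2): no bracket -> illegal
(5,3): flips 1 -> legal
(5,4): flips 1 -> legal

Answer: (0,3) (0,4) (1,4) (1,5) (4,4) (5,3) (5,4)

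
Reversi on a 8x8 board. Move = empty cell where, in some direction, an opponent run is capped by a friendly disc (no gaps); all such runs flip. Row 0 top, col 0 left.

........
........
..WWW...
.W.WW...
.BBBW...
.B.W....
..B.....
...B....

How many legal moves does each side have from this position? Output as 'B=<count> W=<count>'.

Answer: B=9 W=5

Derivation:
-- B to move --
(1,1): no bracket -> illegal
(1,2): no bracket -> illegal
(1,3): flips 2 -> legal
(1,4): no bracket -> illegal
(1,5): flips 2 -> legal
(2,0): flips 1 -> legal
(2,1): flips 1 -> legal
(2,5): flips 1 -> legal
(3,0): no bracket -> illegal
(3,2): no bracket -> illegal
(3,5): flips 2 -> legal
(4,0): no bracket -> illegal
(4,5): flips 1 -> legal
(5,2): no bracket -> illegal
(5,4): no bracket -> illegal
(5,5): no bracket -> illegal
(6,3): flips 1 -> legal
(6,4): flips 1 -> legal
B mobility = 9
-- W to move --
(3,0): no bracket -> illegal
(3,2): no bracket -> illegal
(4,0): flips 3 -> legal
(5,0): no bracket -> illegal
(5,2): flips 1 -> legal
(5,4): no bracket -> illegal
(6,0): flips 2 -> legal
(6,1): flips 2 -> legal
(6,3): no bracket -> illegal
(6,4): no bracket -> illegal
(7,1): flips 1 -> legal
(7,2): no bracket -> illegal
(7,4): no bracket -> illegal
W mobility = 5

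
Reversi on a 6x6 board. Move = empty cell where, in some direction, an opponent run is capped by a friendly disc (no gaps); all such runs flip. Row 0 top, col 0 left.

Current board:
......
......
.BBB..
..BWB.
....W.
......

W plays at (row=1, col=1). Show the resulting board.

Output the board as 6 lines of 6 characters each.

Place W at (1,1); scan 8 dirs for brackets.
Dir NW: first cell '.' (not opp) -> no flip
Dir N: first cell '.' (not opp) -> no flip
Dir NE: first cell '.' (not opp) -> no flip
Dir W: first cell '.' (not opp) -> no flip
Dir E: first cell '.' (not opp) -> no flip
Dir SW: first cell '.' (not opp) -> no flip
Dir S: opp run (2,1), next='.' -> no flip
Dir SE: opp run (2,2) capped by W -> flip
All flips: (2,2)

Answer: ......
.W....
.BWB..
..BWB.
....W.
......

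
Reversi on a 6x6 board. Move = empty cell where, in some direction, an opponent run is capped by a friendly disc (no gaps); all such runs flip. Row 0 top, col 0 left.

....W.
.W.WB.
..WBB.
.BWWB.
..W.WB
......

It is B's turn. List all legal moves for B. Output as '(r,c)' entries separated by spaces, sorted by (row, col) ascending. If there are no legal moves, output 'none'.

Answer: (0,2) (0,3) (1,2) (2,1) (4,1) (4,3) (5,1) (5,3) (5,4)

Derivation:
(0,0): no bracket -> illegal
(0,1): no bracket -> illegal
(0,2): flips 1 -> legal
(0,3): flips 1 -> legal
(0,5): no bracket -> illegal
(1,0): no bracket -> illegal
(1,2): flips 1 -> legal
(1,5): no bracket -> illegal
(2,0): no bracket -> illegal
(2,1): flips 1 -> legal
(3,5): no bracket -> illegal
(4,1): flips 1 -> legal
(4,3): flips 2 -> legal
(5,1): flips 2 -> legal
(5,2): no bracket -> illegal
(5,3): flips 1 -> legal
(5,4): flips 1 -> legal
(5,5): no bracket -> illegal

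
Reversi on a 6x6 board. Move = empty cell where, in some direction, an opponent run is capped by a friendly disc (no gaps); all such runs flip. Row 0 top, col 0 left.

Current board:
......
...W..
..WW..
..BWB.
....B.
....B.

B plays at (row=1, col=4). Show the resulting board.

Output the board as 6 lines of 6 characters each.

Place B at (1,4); scan 8 dirs for brackets.
Dir NW: first cell '.' (not opp) -> no flip
Dir N: first cell '.' (not opp) -> no flip
Dir NE: first cell '.' (not opp) -> no flip
Dir W: opp run (1,3), next='.' -> no flip
Dir E: first cell '.' (not opp) -> no flip
Dir SW: opp run (2,3) capped by B -> flip
Dir S: first cell '.' (not opp) -> no flip
Dir SE: first cell '.' (not opp) -> no flip
All flips: (2,3)

Answer: ......
...WB.
..WB..
..BWB.
....B.
....B.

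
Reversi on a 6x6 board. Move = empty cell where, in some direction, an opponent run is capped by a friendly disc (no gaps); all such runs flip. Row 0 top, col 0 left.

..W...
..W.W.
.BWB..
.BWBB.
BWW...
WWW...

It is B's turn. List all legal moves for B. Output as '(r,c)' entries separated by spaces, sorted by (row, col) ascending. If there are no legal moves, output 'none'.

Answer: (0,1) (0,3) (0,5) (1,1) (1,3) (4,3) (5,3)

Derivation:
(0,1): flips 1 -> legal
(0,3): flips 1 -> legal
(0,4): no bracket -> illegal
(0,5): flips 1 -> legal
(1,1): flips 1 -> legal
(1,3): flips 1 -> legal
(1,5): no bracket -> illegal
(2,4): no bracket -> illegal
(2,5): no bracket -> illegal
(3,0): no bracket -> illegal
(4,3): flips 3 -> legal
(5,3): flips 1 -> legal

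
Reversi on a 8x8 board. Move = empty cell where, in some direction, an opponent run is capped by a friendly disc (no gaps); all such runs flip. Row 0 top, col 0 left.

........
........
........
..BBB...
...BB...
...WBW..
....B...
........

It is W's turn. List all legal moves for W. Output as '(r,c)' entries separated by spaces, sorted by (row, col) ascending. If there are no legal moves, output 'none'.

Answer: (2,2) (2,3) (3,5) (7,3) (7,5)

Derivation:
(2,1): no bracket -> illegal
(2,2): flips 2 -> legal
(2,3): flips 2 -> legal
(2,4): no bracket -> illegal
(2,5): no bracket -> illegal
(3,1): no bracket -> illegal
(3,5): flips 1 -> legal
(4,1): no bracket -> illegal
(4,2): no bracket -> illegal
(4,5): no bracket -> illegal
(5,2): no bracket -> illegal
(6,3): no bracket -> illegal
(6,5): no bracket -> illegal
(7,3): flips 1 -> legal
(7,4): no bracket -> illegal
(7,5): flips 1 -> legal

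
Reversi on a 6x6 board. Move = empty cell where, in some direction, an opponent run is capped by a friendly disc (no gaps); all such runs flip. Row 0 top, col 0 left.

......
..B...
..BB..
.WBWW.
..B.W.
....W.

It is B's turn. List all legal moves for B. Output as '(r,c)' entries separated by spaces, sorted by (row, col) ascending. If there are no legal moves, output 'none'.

(2,0): flips 1 -> legal
(2,1): no bracket -> illegal
(2,4): flips 1 -> legal
(2,5): no bracket -> illegal
(3,0): flips 1 -> legal
(3,5): flips 2 -> legal
(4,0): flips 1 -> legal
(4,1): no bracket -> illegal
(4,3): flips 1 -> legal
(4,5): flips 1 -> legal
(5,3): no bracket -> illegal
(5,5): flips 2 -> legal

Answer: (2,0) (2,4) (3,0) (3,5) (4,0) (4,3) (4,5) (5,5)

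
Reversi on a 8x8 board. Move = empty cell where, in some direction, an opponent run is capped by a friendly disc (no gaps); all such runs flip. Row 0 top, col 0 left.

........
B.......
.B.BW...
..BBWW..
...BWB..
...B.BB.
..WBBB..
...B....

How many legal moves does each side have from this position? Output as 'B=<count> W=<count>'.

Answer: B=7 W=9

Derivation:
-- B to move --
(1,3): no bracket -> illegal
(1,4): no bracket -> illegal
(1,5): flips 1 -> legal
(2,5): flips 3 -> legal
(2,6): flips 2 -> legal
(3,6): flips 2 -> legal
(4,6): no bracket -> illegal
(5,1): flips 1 -> legal
(5,2): no bracket -> illegal
(5,4): no bracket -> illegal
(6,1): flips 1 -> legal
(7,1): flips 1 -> legal
(7,2): no bracket -> illegal
B mobility = 7
-- W to move --
(0,0): no bracket -> illegal
(0,1): no bracket -> illegal
(1,1): no bracket -> illegal
(1,2): flips 1 -> legal
(1,3): no bracket -> illegal
(1,4): no bracket -> illegal
(2,0): no bracket -> illegal
(2,2): flips 2 -> legal
(3,0): no bracket -> illegal
(3,1): flips 2 -> legal
(3,6): no bracket -> illegal
(4,1): no bracket -> illegal
(4,2): flips 2 -> legal
(4,6): flips 1 -> legal
(4,7): no bracket -> illegal
(5,2): flips 1 -> legal
(5,4): no bracket -> illegal
(5,7): no bracket -> illegal
(6,6): flips 4 -> legal
(6,7): flips 2 -> legal
(7,2): no bracket -> illegal
(7,4): no bracket -> illegal
(7,5): flips 3 -> legal
(7,6): no bracket -> illegal
W mobility = 9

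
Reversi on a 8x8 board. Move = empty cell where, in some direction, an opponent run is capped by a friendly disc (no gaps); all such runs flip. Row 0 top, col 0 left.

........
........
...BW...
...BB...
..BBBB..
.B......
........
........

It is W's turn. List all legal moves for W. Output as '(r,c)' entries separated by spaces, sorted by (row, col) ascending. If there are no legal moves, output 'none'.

(1,2): no bracket -> illegal
(1,3): no bracket -> illegal
(1,4): no bracket -> illegal
(2,2): flips 1 -> legal
(2,5): no bracket -> illegal
(3,1): no bracket -> illegal
(3,2): no bracket -> illegal
(3,5): no bracket -> illegal
(3,6): no bracket -> illegal
(4,0): no bracket -> illegal
(4,1): no bracket -> illegal
(4,6): no bracket -> illegal
(5,0): no bracket -> illegal
(5,2): no bracket -> illegal
(5,3): no bracket -> illegal
(5,4): flips 2 -> legal
(5,5): no bracket -> illegal
(5,6): no bracket -> illegal
(6,0): flips 3 -> legal
(6,1): no bracket -> illegal
(6,2): no bracket -> illegal

Answer: (2,2) (5,4) (6,0)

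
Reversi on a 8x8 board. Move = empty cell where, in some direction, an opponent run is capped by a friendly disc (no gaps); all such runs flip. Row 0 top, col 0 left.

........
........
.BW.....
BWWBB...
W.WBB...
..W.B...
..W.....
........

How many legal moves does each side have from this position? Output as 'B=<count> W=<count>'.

-- B to move --
(1,1): flips 1 -> legal
(1,2): no bracket -> illegal
(1,3): no bracket -> illegal
(2,0): no bracket -> illegal
(2,3): flips 1 -> legal
(4,1): flips 2 -> legal
(5,0): flips 1 -> legal
(5,1): flips 1 -> legal
(5,3): no bracket -> illegal
(6,1): flips 1 -> legal
(6,3): no bracket -> illegal
(7,1): no bracket -> illegal
(7,2): no bracket -> illegal
(7,3): no bracket -> illegal
B mobility = 6
-- W to move --
(1,0): flips 1 -> legal
(1,1): flips 1 -> legal
(1,2): no bracket -> illegal
(2,0): flips 2 -> legal
(2,3): no bracket -> illegal
(2,4): flips 1 -> legal
(2,5): flips 2 -> legal
(3,5): flips 2 -> legal
(4,1): no bracket -> illegal
(4,5): flips 2 -> legal
(5,3): no bracket -> illegal
(5,5): flips 2 -> legal
(6,3): no bracket -> illegal
(6,4): no bracket -> illegal
(6,5): flips 2 -> legal
W mobility = 9

Answer: B=6 W=9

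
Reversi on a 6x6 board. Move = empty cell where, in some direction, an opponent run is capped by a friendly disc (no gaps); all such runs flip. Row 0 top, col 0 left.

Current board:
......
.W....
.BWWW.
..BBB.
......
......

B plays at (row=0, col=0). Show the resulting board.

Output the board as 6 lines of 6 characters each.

Answer: B.....
.B....
.BBWW.
..BBB.
......
......

Derivation:
Place B at (0,0); scan 8 dirs for brackets.
Dir NW: edge -> no flip
Dir N: edge -> no flip
Dir NE: edge -> no flip
Dir W: edge -> no flip
Dir E: first cell '.' (not opp) -> no flip
Dir SW: edge -> no flip
Dir S: first cell '.' (not opp) -> no flip
Dir SE: opp run (1,1) (2,2) capped by B -> flip
All flips: (1,1) (2,2)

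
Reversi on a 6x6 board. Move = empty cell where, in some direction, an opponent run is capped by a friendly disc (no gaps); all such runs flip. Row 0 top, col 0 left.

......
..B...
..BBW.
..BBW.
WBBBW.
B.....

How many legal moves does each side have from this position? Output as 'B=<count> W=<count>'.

-- B to move --
(1,3): no bracket -> illegal
(1,4): no bracket -> illegal
(1,5): flips 1 -> legal
(2,5): flips 2 -> legal
(3,0): flips 1 -> legal
(3,1): no bracket -> illegal
(3,5): flips 1 -> legal
(4,5): flips 2 -> legal
(5,1): no bracket -> illegal
(5,3): no bracket -> illegal
(5,4): no bracket -> illegal
(5,5): flips 1 -> legal
B mobility = 6
-- W to move --
(0,1): flips 2 -> legal
(0,2): no bracket -> illegal
(0,3): no bracket -> illegal
(1,1): flips 2 -> legal
(1,3): no bracket -> illegal
(1,4): no bracket -> illegal
(2,1): flips 2 -> legal
(3,0): no bracket -> illegal
(3,1): flips 2 -> legal
(5,1): flips 2 -> legal
(5,2): flips 1 -> legal
(5,3): no bracket -> illegal
(5,4): no bracket -> illegal
W mobility = 6

Answer: B=6 W=6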